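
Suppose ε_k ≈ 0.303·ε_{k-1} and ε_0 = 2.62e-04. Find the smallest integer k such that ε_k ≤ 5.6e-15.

After k steps, ε_k ≈ 2.62e-04·0.303^k.
Need 0.303^k ≤ 5.6e-15/2.62e-04 = 2.1374e-11.
k ≥ ln(2.1374e-11)/ln(0.303) = -24.5688/-1.19402 = 20.577.
Smallest integer k = 21.

21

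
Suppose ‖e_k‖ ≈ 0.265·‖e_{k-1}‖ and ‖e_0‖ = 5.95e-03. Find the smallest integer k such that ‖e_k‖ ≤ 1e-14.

21

After k steps, ‖e_k‖ ≈ 5.95e-03·0.265^k.
Need 0.265^k ≤ 1e-14/5.95e-03 = 1.68067e-12.
k ≥ ln(1.68067e-12)/ln(0.265) = -27.1118/-1.32803 = 20.415.
Smallest integer k = 21.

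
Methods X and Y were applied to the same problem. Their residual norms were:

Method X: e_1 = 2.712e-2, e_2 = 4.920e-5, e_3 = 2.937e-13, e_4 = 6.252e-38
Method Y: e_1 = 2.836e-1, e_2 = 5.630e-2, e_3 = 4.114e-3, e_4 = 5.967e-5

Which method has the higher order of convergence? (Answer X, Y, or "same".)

X

Method X: p ≈ ln(6.252e-38/2.937e-13)/ln(2.937e-13/4.920e-5) ≈ 3.00.
Method Y: p ≈ ln(5.967e-5/4.114e-3)/ln(4.114e-3/5.630e-2) ≈ 1.62.
Method X has the higher order (≈3.0 vs ≈1.6).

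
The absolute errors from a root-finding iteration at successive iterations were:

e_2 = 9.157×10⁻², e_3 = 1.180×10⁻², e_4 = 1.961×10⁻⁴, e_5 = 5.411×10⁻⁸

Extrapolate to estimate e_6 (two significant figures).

First estimate the order: p ≈ ln(e_5/e_4) / ln(e_4/e_3) = ln(5.411×10⁻⁸/1.961×10⁻⁴)/ln(1.961×10⁻⁴/1.180×10⁻²) = ln(0.000275931)/ln(0.0166186) ≈ 2.0002.
Then e_6 ≈ e_5·(e_5/e_4)^p = 5.411×10⁻⁸·(0.000275931)^2.0002 = 5.411×10⁻⁸·7.60132e-08 ≈ 4.113e-15.

4.1e-15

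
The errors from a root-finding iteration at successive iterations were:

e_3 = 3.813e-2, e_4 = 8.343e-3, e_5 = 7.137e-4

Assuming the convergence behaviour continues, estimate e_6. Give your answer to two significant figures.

1.3e-5

First estimate the order: p ≈ ln(e_5/e_4) / ln(e_4/e_3) = ln(7.137e-4/8.343e-3)/ln(8.343e-3/3.813e-2) = ln(0.0855448)/ln(0.218804) ≈ 1.6180.
Then e_6 ≈ e_5·(e_5/e_4)^p = 7.137e-4·(0.0855448)^1.6180 = 7.137e-4·0.0187193 ≈ 1.336e-05.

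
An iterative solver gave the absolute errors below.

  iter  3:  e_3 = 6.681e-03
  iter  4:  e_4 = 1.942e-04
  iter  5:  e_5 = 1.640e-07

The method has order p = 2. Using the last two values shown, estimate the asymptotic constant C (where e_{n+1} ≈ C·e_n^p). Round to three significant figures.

4.35

C ≈ e_5 / e_4^2
  = 1.640e-07 / (1.942e-04)^2
  = 1.640e-07 / 3.77136e-08 ≈ 4.3486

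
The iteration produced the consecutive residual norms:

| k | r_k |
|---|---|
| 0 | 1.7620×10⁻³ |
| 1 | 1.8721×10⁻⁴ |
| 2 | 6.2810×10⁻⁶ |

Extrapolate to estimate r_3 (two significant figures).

First estimate the order: p ≈ ln(r_2/r_1) / ln(r_1/r_0) = ln(6.2810×10⁻⁶/1.8721×10⁻⁴)/ln(1.8721×10⁻⁴/1.7620×10⁻³) = ln(0.0335506)/ln(0.106249) ≈ 1.5142.
Then r_3 ≈ r_2·(r_2/r_1)^p = 6.2810×10⁻⁶·(0.0335506)^1.5142 = 6.2810×10⁻⁶·0.00585619 ≈ 3.678e-08.

3.7e-8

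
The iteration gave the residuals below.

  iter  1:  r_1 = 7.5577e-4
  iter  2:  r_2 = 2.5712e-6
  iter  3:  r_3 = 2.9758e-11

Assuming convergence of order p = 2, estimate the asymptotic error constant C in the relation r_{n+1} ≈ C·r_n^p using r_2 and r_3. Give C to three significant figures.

4.50

C ≈ r_3 / r_2^2
  = 2.9758e-11 / (2.5712e-6)^2
  = 2.9758e-11 / 6.61107e-12 ≈ 4.5012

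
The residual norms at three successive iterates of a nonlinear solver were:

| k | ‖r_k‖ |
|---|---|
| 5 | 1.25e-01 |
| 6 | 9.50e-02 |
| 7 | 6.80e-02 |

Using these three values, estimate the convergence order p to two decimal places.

p ≈ ln(‖r_7‖/‖r_6‖) / ln(‖r_6‖/‖r_5‖)
  = ln(6.80e-02/9.50e-02) / ln(9.50e-02/1.25e-01)
  = ln(0.715789) / ln(0.76)
  = -0.33437 / -0.27444 ≈ 1.21837

1.22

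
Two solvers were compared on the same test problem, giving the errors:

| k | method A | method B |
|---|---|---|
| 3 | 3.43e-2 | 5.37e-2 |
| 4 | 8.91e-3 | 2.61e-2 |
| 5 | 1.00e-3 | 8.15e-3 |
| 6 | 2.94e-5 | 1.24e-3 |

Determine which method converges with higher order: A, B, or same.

Method A: p ≈ ln(2.94e-5/1.00e-3)/ln(1.00e-3/8.91e-3) ≈ 1.61.
Method B: p ≈ ln(1.24e-3/8.15e-3)/ln(8.15e-3/2.61e-2) ≈ 1.62.
Both orders ≈ 1.6 — effectively the same.

same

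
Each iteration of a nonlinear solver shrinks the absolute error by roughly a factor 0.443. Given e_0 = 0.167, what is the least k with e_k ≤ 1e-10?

27

After k steps, e_k ≈ 0.167·0.443^k.
Need 0.443^k ≤ 1e-10/0.167 = 5.98802e-10.
k ≥ ln(5.98802e-10)/ln(0.443) = -21.2361/-0.81419 = 26.082.
Smallest integer k = 27.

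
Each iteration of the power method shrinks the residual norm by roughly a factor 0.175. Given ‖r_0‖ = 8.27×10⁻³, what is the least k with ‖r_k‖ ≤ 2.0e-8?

8

After k steps, ‖r_k‖ ≈ 8.27×10⁻³·0.175^k.
Need 0.175^k ≤ 2.0e-8/8.27×10⁻³ = 2.41838e-06.
k ≥ ln(2.41838e-06)/ln(0.175) = -12.9324/-1.74297 = 7.420.
Smallest integer k = 8.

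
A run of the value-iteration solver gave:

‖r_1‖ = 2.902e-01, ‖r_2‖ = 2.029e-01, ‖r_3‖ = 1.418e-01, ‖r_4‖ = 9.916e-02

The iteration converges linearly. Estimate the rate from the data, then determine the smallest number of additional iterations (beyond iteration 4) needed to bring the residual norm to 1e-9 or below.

Rate ρ ≈ ‖r_4‖/‖r_3‖ = 9.916e-02/1.418e-01 = 0.6993.
After j more steps, ‖r_{4+j}‖ ≈ 9.916e-02·ρ^j; need ρ^j ≤ 1e-9/9.916e-02 = 1.00847e-08.
j ≥ ln(1.00847e-08)/ln(0.6993) = -18.4122/-0.35768 = 51.477.
So 52 more iterations are needed.

52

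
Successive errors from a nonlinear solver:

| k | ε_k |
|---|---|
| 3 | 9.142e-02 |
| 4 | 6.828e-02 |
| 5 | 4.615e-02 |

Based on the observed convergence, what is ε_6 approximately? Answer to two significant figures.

2.7e-2

First estimate the order: p ≈ ln(ε_5/ε_4) / ln(ε_4/ε_3) = ln(4.615e-02/6.828e-02)/ln(6.828e-02/9.142e-02) = ln(0.675893)/ln(0.746883) ≈ 1.3422.
Then ε_6 ≈ ε_5·(ε_5/ε_4)^p = 4.615e-02·(0.675893)^1.3422 = 4.615e-02·0.591102 ≈ 0.02728.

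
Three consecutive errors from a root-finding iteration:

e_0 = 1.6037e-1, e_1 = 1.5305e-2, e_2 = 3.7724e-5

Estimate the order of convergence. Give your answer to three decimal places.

2.556

p ≈ ln(e_2/e_1) / ln(e_1/e_0)
  = ln(3.7724e-5/1.5305e-2) / ln(1.5305e-2/1.6037e-1)
  = ln(0.00246482) / ln(0.0954356)
  = -6.005636 / -2.349304 ≈ 2.556347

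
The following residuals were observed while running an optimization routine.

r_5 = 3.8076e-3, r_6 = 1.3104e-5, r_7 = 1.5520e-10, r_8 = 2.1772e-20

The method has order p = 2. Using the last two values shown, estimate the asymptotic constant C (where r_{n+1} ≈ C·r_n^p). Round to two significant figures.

0.90

C ≈ r_8 / r_7^2
  = 2.1772e-20 / (1.5520e-10)^2
  = 2.1772e-20 / 2.4087e-20 ≈ 0.90389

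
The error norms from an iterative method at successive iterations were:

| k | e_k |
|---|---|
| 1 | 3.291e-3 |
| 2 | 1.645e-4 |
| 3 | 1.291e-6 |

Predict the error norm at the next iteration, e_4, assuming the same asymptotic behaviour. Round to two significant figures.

5.1e-10

First estimate the order: p ≈ ln(e_3/e_2) / ln(e_2/e_1) = ln(1.291e-6/1.645e-4)/ln(1.645e-4/3.291e-3) = ln(0.00784802)/ln(0.0499848) ≈ 1.6180.
Then e_4 ≈ e_3·(e_3/e_2)^p = 1.291e-6·(0.00784802)^1.6180 = 1.291e-6·0.000392394 ≈ 5.066e-10.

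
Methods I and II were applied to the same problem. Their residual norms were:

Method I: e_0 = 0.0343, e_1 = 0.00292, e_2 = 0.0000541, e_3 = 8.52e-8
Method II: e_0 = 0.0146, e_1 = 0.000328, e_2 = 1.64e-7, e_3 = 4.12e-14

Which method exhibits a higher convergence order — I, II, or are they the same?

Method I: p ≈ ln(8.52e-8/0.0000541)/ln(0.0000541/0.00292) ≈ 1.62.
Method II: p ≈ ln(4.12e-14/1.64e-7)/ln(1.64e-7/0.000328) ≈ 2.00.
Method II has the higher order (≈2.0 vs ≈1.6).

II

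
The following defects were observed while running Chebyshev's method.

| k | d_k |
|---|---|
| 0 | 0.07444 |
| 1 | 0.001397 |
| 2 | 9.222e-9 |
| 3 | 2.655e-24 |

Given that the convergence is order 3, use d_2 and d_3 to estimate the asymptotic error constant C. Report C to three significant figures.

3.39

C ≈ d_3 / d_2^3
  = 2.655e-24 / (9.222e-9)^3
  = 2.655e-24 / 7.84288e-25 ≈ 3.3852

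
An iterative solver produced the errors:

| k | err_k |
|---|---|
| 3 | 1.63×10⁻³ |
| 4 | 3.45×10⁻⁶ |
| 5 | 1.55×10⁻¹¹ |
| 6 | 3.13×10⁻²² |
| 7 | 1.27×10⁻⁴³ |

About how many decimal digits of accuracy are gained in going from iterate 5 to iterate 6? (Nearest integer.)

Digits gained ≈ log₁₀(err_5/err_6) = log₁₀(1.55×10⁻¹¹/3.13×10⁻²²) = log₁₀(4.95208e+10) ≈ 10.695.

11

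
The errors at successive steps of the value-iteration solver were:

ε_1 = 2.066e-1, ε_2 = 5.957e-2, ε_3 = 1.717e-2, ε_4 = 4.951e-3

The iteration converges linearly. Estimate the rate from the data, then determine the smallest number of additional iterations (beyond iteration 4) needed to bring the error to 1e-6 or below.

7

Rate ρ ≈ ε_4/ε_3 = 4.951e-3/1.717e-2 = 0.2884.
After j more steps, ε_{4+j} ≈ 4.951e-3·ρ^j; need ρ^j ≤ 1e-6/4.951e-3 = 0.000201979.
j ≥ ln(0.000201979)/ln(0.2884) = -8.5073/-1.24341 = 6.842.
So 7 more iterations are needed.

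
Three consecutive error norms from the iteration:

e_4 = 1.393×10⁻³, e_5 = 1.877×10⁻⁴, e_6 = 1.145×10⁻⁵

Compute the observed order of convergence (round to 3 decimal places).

1.395

p ≈ ln(e_6/e_5) / ln(e_5/e_4)
  = ln(1.145×10⁻⁵/1.877×10⁻⁴) / ln(1.877×10⁻⁴/1.393×10⁻³)
  = ln(0.0610016) / ln(0.134745)
  = -2.796855 / -2.004371 ≈ 1.395378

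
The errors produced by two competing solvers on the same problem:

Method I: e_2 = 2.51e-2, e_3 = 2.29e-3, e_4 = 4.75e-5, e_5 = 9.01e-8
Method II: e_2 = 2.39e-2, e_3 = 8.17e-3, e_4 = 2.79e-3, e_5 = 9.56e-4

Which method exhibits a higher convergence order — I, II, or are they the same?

Method I: p ≈ ln(9.01e-8/4.75e-5)/ln(4.75e-5/2.29e-3) ≈ 1.62.
Method II: p ≈ ln(9.56e-4/2.79e-3)/ln(2.79e-3/8.17e-3) ≈ 1.00.
Method I has the higher order (≈1.6 vs ≈1.0).

I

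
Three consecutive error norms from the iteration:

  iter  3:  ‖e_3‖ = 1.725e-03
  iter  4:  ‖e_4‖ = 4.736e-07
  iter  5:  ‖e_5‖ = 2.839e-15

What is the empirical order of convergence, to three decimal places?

2.309

p ≈ ln(‖e_5‖/‖e_4‖) / ln(‖e_4‖/‖e_3‖)
  = ln(2.839e-15/4.736e-07) / ln(4.736e-07/1.725e-03)
  = ln(5.99451e-09) / ln(0.000274551)
  = -18.932422 / -8.200374 ≈ 2.308727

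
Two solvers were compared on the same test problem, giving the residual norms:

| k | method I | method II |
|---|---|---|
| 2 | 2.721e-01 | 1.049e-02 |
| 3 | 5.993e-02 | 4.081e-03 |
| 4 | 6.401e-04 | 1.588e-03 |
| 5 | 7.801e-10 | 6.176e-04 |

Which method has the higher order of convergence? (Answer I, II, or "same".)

I

Method I: p ≈ ln(7.801e-10/6.401e-04)/ln(6.401e-04/5.993e-02) ≈ 3.00.
Method II: p ≈ ln(6.176e-04/1.588e-03)/ln(1.588e-03/4.081e-03) ≈ 1.00.
Method I has the higher order (≈3.0 vs ≈1.0).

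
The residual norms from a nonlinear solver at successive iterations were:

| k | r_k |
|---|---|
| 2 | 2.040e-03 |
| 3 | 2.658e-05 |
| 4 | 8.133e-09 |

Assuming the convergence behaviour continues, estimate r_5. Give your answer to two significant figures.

2.3e-15

First estimate the order: p ≈ ln(r_4/r_3) / ln(r_3/r_2) = ln(8.133e-09/2.658e-05)/ln(2.658e-05/2.040e-03) = ln(0.000305982)/ln(0.0130294) ≈ 1.8643.
Then r_5 ≈ r_4·(r_4/r_3)^p = 8.133e-09·(0.000305982)^1.8643 = 8.133e-09·2.80726e-07 ≈ 2.283e-15.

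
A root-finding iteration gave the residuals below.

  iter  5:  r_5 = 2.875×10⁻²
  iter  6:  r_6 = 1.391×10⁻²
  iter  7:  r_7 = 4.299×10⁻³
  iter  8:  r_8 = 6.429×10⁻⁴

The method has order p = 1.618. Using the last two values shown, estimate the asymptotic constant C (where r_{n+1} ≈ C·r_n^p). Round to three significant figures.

C ≈ r_8 / r_7^1.618
  = 6.429×10⁻⁴ / (4.299×10⁻³)^1.618
  = 6.429×10⁻⁴ / 0.00014818 ≈ 4.3387

4.34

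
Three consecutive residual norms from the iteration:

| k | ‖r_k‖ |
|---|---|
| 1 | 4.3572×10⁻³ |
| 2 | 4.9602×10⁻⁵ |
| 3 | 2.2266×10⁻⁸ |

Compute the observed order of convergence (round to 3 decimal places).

p ≈ ln(‖r_3‖/‖r_2‖) / ln(‖r_2‖/‖r_1‖)
  = ln(2.2266×10⁻⁸/4.9602×10⁻⁵) / ln(4.9602×10⁻⁵/4.3572×10⁻³)
  = ln(0.000448893) / ln(0.0113839)
  = -7.708726 / -4.475555 ≈ 1.722407

1.722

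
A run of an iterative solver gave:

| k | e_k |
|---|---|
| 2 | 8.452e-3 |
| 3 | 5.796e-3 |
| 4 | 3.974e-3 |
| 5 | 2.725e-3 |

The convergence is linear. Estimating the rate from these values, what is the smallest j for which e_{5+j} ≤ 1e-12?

58

Rate ρ ≈ e_5/e_4 = 2.725e-3/3.974e-3 = 0.6857.
After j more steps, e_{5+j} ≈ 2.725e-3·ρ^j; need ρ^j ≤ 1e-12/2.725e-3 = 3.66972e-10.
j ≥ ln(3.66972e-10)/ln(0.6857) = -21.7257/-0.37732 = 57.579.
So 58 more iterations are needed.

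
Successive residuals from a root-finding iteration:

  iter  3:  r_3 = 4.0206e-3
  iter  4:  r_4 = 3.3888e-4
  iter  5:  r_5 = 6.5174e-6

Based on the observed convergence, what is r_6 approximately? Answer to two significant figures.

1.2e-8

First estimate the order: p ≈ ln(r_5/r_4) / ln(r_4/r_3) = ln(6.5174e-6/3.3888e-4)/ln(3.3888e-4/4.0206e-3) = ln(0.0192322)/ln(0.0842859) ≈ 1.5974.
Then r_6 ≈ r_5·(r_5/r_4)^p = 6.5174e-6·(0.0192322)^1.5974 = 6.5174e-6·0.00181513 ≈ 1.183e-08.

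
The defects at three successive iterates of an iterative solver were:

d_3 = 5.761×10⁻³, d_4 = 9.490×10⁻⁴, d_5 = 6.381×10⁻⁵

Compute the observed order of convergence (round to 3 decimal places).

1.497

p ≈ ln(d_5/d_4) / ln(d_4/d_3)
  = ln(6.381×10⁻⁵/9.490×10⁻⁴) / ln(9.490×10⁻⁴/5.761×10⁻³)
  = ln(0.0672392) / ln(0.164728)
  = -2.699499 / -1.803460 ≈ 1.496844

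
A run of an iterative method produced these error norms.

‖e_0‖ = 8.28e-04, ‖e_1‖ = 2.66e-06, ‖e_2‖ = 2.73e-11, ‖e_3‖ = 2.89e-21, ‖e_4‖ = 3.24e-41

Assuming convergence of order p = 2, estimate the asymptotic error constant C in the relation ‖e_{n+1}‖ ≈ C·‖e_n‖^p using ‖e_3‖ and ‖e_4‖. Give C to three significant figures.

3.88

C ≈ ‖e_4‖ / ‖e_3‖^2
  = 3.24e-41 / (2.89e-21)^2
  = 3.24e-41 / 8.3521e-42 ≈ 3.8793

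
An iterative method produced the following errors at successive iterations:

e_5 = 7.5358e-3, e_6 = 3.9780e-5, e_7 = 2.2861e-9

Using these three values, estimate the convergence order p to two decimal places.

1.86

p ≈ ln(e_7/e_6) / ln(e_6/e_5)
  = ln(2.2861e-9/3.9780e-5) / ln(3.9780e-5/7.5358e-3)
  = ln(5.74686e-05) / ln(0.0052788)
  = -9.76427 / -5.24406 ≈ 1.86197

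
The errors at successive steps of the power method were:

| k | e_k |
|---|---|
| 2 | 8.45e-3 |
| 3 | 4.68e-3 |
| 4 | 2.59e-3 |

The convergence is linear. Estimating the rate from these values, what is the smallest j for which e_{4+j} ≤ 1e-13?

Rate ρ ≈ e_4/e_3 = 2.59e-3/4.68e-3 = 0.5534.
After j more steps, e_{4+j} ≈ 2.59e-3·ρ^j; need ρ^j ≤ 1e-13/2.59e-3 = 3.861e-11.
j ≥ ln(3.861e-11)/ln(0.5534) = -23.9775/-0.59167 = 40.525.
So 41 more iterations are needed.

41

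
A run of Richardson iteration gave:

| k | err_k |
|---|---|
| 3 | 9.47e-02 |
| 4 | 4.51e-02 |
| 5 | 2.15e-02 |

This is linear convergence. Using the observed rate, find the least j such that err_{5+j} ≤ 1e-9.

Rate ρ ≈ err_5/err_4 = 2.15e-02/4.51e-02 = 0.4767.
After j more steps, err_{5+j} ≈ 2.15e-02·ρ^j; need ρ^j ≤ 1e-9/2.15e-02 = 4.65116e-08.
j ≥ ln(4.65116e-08)/ln(0.4767) = -16.8836/-0.74087 = 22.789.
So 23 more iterations are needed.

23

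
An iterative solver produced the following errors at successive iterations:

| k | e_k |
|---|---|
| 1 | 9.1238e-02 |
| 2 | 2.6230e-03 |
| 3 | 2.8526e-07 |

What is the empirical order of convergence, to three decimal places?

2.571

p ≈ ln(e_3/e_2) / ln(e_2/e_1)
  = ln(2.8526e-07/2.6230e-03) / ln(2.6230e-03/9.1238e-02)
  = ln(0.000108753) / ln(0.028749)
  = -9.126431 / -3.549152 ≈ 2.571440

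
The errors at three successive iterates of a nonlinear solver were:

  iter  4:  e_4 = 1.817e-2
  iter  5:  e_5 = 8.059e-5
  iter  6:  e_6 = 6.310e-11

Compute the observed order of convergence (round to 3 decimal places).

2.595

p ≈ ln(e_6/e_5) / ln(e_5/e_4)
  = ln(6.310e-11/8.059e-5) / ln(8.059e-5/1.817e-2)
  = ln(7.82976e-07) / ln(0.00443533)
  = -14.060164 / -5.418153 ≈ 2.595011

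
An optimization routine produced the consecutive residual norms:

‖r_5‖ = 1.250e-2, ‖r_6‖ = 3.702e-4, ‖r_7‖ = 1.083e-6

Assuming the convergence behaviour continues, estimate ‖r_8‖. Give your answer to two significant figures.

6.8e-11

First estimate the order: p ≈ ln(‖r_7‖/‖r_6‖) / ln(‖r_6‖/‖r_5‖) = ln(1.083e-6/3.702e-4)/ln(3.702e-4/1.250e-2) = ln(0.00292545)/ln(0.029616) ≈ 1.6577.
Then ‖r_8‖ ≈ ‖r_7‖·(‖r_7‖/‖r_6‖)^p = 1.083e-6·(0.00292545)^1.6577 = 1.083e-6·6.30533e-05 ≈ 6.829e-11.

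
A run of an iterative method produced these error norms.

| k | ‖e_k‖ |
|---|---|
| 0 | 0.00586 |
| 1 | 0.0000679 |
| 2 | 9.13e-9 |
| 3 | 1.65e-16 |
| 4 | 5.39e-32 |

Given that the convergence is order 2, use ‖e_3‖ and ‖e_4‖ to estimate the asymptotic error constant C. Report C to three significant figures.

C ≈ ‖e_4‖ / ‖e_3‖^2
  = 5.39e-32 / (1.65e-16)^2
  = 5.39e-32 / 2.7225e-32 ≈ 1.9798

1.98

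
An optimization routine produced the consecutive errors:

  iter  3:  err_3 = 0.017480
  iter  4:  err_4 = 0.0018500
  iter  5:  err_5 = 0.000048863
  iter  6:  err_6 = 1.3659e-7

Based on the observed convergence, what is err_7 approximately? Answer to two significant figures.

First estimate the order: p ≈ ln(err_6/err_5) / ln(err_5/err_4) = ln(1.3659e-7/0.000048863)/ln(0.000048863/0.0018500) = ln(0.00279537)/ln(0.0264124) ≈ 1.6180.
Then err_7 ≈ err_6·(err_6/err_5)^p = 1.3659e-7·(0.00279537)^1.6180 = 1.3659e-7·7.3848e-05 ≈ 1.009e-11.

1.0e-11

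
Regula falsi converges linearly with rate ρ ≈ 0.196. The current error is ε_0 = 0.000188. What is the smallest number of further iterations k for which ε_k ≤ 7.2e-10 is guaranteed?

8

After k steps, ε_k ≈ 0.000188·0.196^k.
Need 0.196^k ≤ 7.2e-10/0.000188 = 3.82979e-06.
k ≥ ln(3.82979e-06)/ln(0.196) = -12.4727/-1.62964 = 7.654.
Smallest integer k = 8.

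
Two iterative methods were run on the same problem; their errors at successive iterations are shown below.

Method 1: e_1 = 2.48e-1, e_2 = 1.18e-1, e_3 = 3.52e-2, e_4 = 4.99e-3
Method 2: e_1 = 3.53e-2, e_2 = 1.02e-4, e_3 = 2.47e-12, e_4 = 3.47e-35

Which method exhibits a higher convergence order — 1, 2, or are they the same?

Method 1: p ≈ ln(4.99e-3/3.52e-2)/ln(3.52e-2/1.18e-1) ≈ 1.62.
Method 2: p ≈ ln(3.47e-35/2.47e-12)/ln(2.47e-12/1.02e-4) ≈ 3.00.
Method 2 has the higher order (≈3.0 vs ≈1.6).

2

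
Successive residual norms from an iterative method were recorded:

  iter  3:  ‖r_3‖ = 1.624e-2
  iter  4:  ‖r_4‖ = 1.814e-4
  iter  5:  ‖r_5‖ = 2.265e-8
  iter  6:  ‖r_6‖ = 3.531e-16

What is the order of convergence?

2

Consecutive ratios: ‖r_6‖/‖r_5‖ = 3.531e-16/2.265e-8 = 1.55894e-08, ‖r_5‖/‖r_4‖ = 2.265e-8/1.814e-4 = 0.000124862.
p ≈ ln(1.55894e-08)/ln(0.000124862) = -17.9767/-8.9883 ≈ 2.00.
So the convergence is quadratic (order 2).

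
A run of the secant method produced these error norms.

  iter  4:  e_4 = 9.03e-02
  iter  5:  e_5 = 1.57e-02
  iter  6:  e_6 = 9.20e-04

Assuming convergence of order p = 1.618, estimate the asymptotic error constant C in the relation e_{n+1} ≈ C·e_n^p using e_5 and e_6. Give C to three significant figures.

C ≈ e_6 / e_5^1.618
  = 9.20e-04 / (1.57e-02)^1.618
  = 9.20e-04 / 0.00120494 ≈ 0.76352

0.764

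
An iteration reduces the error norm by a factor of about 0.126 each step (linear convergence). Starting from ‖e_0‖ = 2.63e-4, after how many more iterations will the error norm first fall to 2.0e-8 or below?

5

After k steps, ‖e_k‖ ≈ 2.63e-4·0.126^k.
Need 0.126^k ≤ 2.0e-8/2.63e-4 = 7.60456e-05.
k ≥ ln(7.60456e-05)/ln(0.126) = -9.4842/-2.07147 = 4.578.
Smallest integer k = 5.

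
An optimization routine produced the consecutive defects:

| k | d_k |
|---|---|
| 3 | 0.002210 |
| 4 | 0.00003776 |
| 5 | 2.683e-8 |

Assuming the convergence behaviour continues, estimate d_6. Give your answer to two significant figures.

First estimate the order: p ≈ ln(d_5/d_4) / ln(d_4/d_3) = ln(2.683e-8/0.00003776)/ln(0.00003776/0.002210) = ln(0.00071054)/ln(0.017086) ≈ 1.7814.
Then d_6 ≈ d_5·(d_5/d_4)^p = 2.683e-8·(0.00071054)^1.7814 = 2.683e-8·2.46275e-06 ≈ 6.608e-14.

6.6e-14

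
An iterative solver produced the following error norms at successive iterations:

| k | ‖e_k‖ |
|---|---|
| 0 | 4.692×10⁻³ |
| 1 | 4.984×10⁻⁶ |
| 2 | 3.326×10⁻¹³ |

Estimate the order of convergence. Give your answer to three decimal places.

p ≈ ln(‖e_2‖/‖e_1‖) / ln(‖e_1‖/‖e_0‖)
  = ln(3.326×10⁻¹³/4.984×10⁻⁶) / ln(4.984×10⁻⁶/4.692×10⁻³)
  = ln(6.67335e-08) / ln(0.00106223)
  = -16.522559 / -6.847385 ≈ 2.412974

2.413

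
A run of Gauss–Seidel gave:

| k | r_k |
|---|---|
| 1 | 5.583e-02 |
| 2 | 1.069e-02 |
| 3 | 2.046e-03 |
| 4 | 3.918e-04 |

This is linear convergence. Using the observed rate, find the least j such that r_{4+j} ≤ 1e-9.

Rate ρ ≈ r_4/r_3 = 3.918e-04/2.046e-03 = 0.1915.
After j more steps, r_{4+j} ≈ 3.918e-04·ρ^j; need ρ^j ≤ 1e-9/3.918e-04 = 2.55232e-06.
j ≥ ln(2.55232e-06)/ln(0.1915) = -12.8785/-1.65287 = 7.792.
So 8 more iterations are needed.

8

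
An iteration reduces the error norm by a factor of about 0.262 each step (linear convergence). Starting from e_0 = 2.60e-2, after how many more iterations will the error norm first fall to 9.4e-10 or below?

After k steps, e_k ≈ 2.60e-2·0.262^k.
Need 0.262^k ≤ 9.4e-10/2.60e-2 = 3.61538e-08.
k ≥ ln(3.61538e-08)/ln(0.262) = -17.1355/-1.33941 = 12.793.
Smallest integer k = 13.

13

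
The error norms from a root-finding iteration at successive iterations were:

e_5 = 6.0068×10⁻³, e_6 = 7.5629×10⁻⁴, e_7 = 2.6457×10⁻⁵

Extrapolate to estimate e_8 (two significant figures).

First estimate the order: p ≈ ln(e_7/e_6) / ln(e_6/e_5) = ln(2.6457×10⁻⁵/7.5629×10⁻⁴)/ln(7.5629×10⁻⁴/6.0068×10⁻³) = ln(0.0349826)/ln(0.125906) ≈ 1.6180.
Then e_8 ≈ e_7·(e_7/e_6)^p = 2.6457×10⁻⁵·(0.0349826)^1.6180 = 2.6457×10⁻⁵·0.00440507 ≈ 1.165e-07.

1.2e-7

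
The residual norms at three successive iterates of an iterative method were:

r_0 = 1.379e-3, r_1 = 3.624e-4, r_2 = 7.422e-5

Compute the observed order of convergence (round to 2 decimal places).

1.19

p ≈ ln(r_2/r_1) / ln(r_1/r_0)
  = ln(7.422e-5/3.624e-4) / ln(3.624e-4/1.379e-3)
  = ln(0.204801) / ln(0.262799)
  = -1.58572 / -1.33637 ≈ 1.18659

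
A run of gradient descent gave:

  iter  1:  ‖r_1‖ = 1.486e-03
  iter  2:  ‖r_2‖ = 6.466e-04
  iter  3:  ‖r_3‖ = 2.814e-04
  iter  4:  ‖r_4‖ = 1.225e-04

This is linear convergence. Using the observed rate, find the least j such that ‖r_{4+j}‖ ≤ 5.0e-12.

Rate ρ ≈ ‖r_4‖/‖r_3‖ = 1.225e-04/2.814e-04 = 0.4353.
After j more steps, ‖r_{4+j}‖ ≈ 1.225e-04·ρ^j; need ρ^j ≤ 5.0e-12/1.225e-04 = 4.08163e-08.
j ≥ ln(4.08163e-08)/ln(0.4353) = -17.0142/-0.83172 = 20.457.
So 21 more iterations are needed.

21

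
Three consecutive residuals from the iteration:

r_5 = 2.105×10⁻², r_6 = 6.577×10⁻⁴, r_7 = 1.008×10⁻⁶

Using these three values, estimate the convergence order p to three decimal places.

p ≈ ln(r_7/r_6) / ln(r_6/r_5)
  = ln(1.008×10⁻⁶/6.577×10⁻⁴) / ln(6.577×10⁻⁴/2.105×10⁻²)
  = ln(0.00153261) / ln(0.0312447)
  = -6.480783 / -3.465906 ≈ 1.869867

1.870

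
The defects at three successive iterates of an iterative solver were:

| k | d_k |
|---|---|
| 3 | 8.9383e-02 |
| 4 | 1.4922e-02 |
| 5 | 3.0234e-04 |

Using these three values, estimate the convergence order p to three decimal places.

2.178

p ≈ ln(d_5/d_4) / ln(d_4/d_3)
  = ln(3.0234e-04/1.4922e-02) / ln(1.4922e-02/8.9383e-02)
  = ln(0.0202614) / ln(0.166944)
  = -3.899038 / -1.790097 ≈ 2.178115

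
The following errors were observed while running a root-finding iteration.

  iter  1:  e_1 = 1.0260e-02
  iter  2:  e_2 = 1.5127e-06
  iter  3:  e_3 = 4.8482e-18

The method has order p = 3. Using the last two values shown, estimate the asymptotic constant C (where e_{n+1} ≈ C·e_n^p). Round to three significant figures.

1.40

C ≈ e_3 / e_2^3
  = 4.8482e-18 / (1.5127e-06)^3
  = 4.8482e-18 / 3.46145e-18 ≈ 1.4006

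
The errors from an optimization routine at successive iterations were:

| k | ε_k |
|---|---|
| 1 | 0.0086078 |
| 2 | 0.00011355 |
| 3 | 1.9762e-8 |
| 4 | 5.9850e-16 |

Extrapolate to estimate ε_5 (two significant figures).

First estimate the order: p ≈ ln(ε_4/ε_3) / ln(ε_3/ε_2) = ln(5.9850e-16/1.9762e-8)/ln(1.9762e-8/0.00011355) = ln(3.02854e-08)/ln(0.000174038) ≈ 2.0000.
Then ε_5 ≈ ε_4·(ε_4/ε_3)^p = 5.9850e-16·(3.02854e-08)^2.0000 = 5.9850e-16·9.17205e-16 ≈ 5.489e-31.

5.5e-31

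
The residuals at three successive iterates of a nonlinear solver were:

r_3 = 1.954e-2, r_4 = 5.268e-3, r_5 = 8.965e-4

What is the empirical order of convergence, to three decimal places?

1.351

p ≈ ln(r_5/r_4) / ln(r_4/r_3)
  = ln(8.965e-4/5.268e-3) / ln(5.268e-3/1.954e-2)
  = ln(0.170178) / ln(0.269601)
  = -1.770910 / -1.310812 ≈ 1.351002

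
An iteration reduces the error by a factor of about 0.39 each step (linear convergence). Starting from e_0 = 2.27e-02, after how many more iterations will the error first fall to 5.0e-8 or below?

After k steps, e_k ≈ 2.27e-02·0.39^k.
Need 0.39^k ≤ 5.0e-8/2.27e-02 = 2.20264e-06.
k ≥ ln(2.20264e-06)/ln(0.39) = -13.0259/-0.94161 = 13.834.
Smallest integer k = 14.

14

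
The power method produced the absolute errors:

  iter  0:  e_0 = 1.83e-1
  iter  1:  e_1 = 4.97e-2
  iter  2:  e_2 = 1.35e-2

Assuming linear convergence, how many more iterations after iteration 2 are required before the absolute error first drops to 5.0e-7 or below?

8

Rate ρ ≈ e_2/e_1 = 1.35e-2/4.97e-2 = 0.2716.
After j more steps, e_{2+j} ≈ 1.35e-2·ρ^j; need ρ^j ≤ 5.0e-7/1.35e-2 = 3.7037e-05.
j ≥ ln(3.7037e-05)/ln(0.2716) = -10.2036/-1.30342 = 7.828.
So 8 more iterations are needed.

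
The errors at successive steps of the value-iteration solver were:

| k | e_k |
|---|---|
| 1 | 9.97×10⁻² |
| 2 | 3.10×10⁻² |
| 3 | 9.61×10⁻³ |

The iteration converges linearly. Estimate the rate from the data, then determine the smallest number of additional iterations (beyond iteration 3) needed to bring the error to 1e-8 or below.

Rate ρ ≈ e_3/e_2 = 9.61×10⁻³/3.10×10⁻² = 0.3100.
After j more steps, e_{3+j} ≈ 9.61×10⁻³·ρ^j; need ρ^j ≤ 1e-8/9.61×10⁻³ = 1.04058e-06.
j ≥ ln(1.04058e-06)/ln(0.3100) = -13.7757/-1.17118 = 11.762.
So 12 more iterations are needed.

12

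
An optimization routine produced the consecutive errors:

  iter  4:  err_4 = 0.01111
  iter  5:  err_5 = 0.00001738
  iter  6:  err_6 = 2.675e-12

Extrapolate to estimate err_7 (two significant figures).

7.7e-29

First estimate the order: p ≈ ln(err_6/err_5) / ln(err_5/err_4) = ln(2.675e-12/0.00001738)/ln(0.00001738/0.01111) = ln(1.53913e-07)/ln(0.00156436) ≈ 2.4282.
Then err_7 ≈ err_6·(err_6/err_5)^p = 2.675e-12·(1.53913e-07)^2.4282 = 2.675e-12·2.86643e-17 ≈ 7.668e-29.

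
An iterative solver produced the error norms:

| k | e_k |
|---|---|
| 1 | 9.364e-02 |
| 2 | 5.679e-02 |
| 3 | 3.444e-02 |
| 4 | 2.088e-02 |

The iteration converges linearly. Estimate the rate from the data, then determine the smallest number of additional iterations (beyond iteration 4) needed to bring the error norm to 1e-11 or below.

43

Rate ρ ≈ e_4/e_3 = 2.088e-02/3.444e-02 = 0.6063.
After j more steps, e_{4+j} ≈ 2.088e-02·ρ^j; need ρ^j ≤ 1e-11/2.088e-02 = 4.78927e-10.
j ≥ ln(4.78927e-10)/ln(0.6063) = -21.4595/-0.50038 = 42.886.
So 43 more iterations are needed.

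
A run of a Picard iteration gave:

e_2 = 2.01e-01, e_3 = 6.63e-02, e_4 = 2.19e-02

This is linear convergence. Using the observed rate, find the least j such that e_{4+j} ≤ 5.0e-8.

Rate ρ ≈ e_4/e_3 = 2.19e-02/6.63e-02 = 0.3303.
After j more steps, e_{4+j} ≈ 2.19e-02·ρ^j; need ρ^j ≤ 5.0e-8/2.19e-02 = 2.28311e-06.
j ≥ ln(2.28311e-06)/ln(0.3303) = -12.9900/-1.10775 = 11.726.
So 12 more iterations are needed.

12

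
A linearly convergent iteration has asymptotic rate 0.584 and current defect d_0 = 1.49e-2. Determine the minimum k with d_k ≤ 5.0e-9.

After k steps, d_k ≈ 1.49e-2·0.584^k.
Need 0.584^k ≤ 5.0e-9/1.49e-2 = 3.3557e-07.
k ≥ ln(3.3557e-07)/ln(0.584) = -14.9074/-0.53785 = 27.717.
Smallest integer k = 28.

28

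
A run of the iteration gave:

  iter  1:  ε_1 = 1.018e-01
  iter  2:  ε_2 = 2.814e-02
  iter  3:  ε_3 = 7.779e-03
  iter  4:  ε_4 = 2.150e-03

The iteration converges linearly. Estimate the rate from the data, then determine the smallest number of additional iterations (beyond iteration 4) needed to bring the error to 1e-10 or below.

Rate ρ ≈ ε_4/ε_3 = 2.150e-03/7.779e-03 = 0.2764.
After j more steps, ε_{4+j} ≈ 2.150e-03·ρ^j; need ρ^j ≤ 1e-10/2.150e-03 = 4.65116e-08.
j ≥ ln(4.65116e-08)/ln(0.2764) = -16.8836/-1.28591 = 13.130.
So 14 more iterations are needed.

14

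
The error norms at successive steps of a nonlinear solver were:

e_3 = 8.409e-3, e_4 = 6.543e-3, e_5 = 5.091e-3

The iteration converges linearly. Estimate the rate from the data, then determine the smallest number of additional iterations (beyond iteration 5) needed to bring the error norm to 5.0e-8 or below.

Rate ρ ≈ e_5/e_4 = 5.091e-3/6.543e-3 = 0.7781.
After j more steps, e_{5+j} ≈ 5.091e-3·ρ^j; need ρ^j ≤ 5.0e-8/5.091e-3 = 9.82125e-06.
j ≥ ln(9.82125e-06)/ln(0.7781) = -11.5310/-0.25090 = 45.959.
So 46 more iterations are needed.

46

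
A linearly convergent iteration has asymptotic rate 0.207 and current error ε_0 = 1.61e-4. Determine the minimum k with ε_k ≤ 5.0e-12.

After k steps, ε_k ≈ 1.61e-4·0.207^k.
Need 0.207^k ≤ 5.0e-12/1.61e-4 = 3.10559e-08.
k ≥ ln(3.10559e-08)/ln(0.207) = -17.2875/-1.57504 = 10.976.
Smallest integer k = 11.

11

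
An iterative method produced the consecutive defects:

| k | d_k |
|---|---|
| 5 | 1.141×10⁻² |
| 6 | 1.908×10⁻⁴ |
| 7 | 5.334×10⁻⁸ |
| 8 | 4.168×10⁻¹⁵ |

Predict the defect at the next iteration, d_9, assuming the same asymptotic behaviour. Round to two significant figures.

First estimate the order: p ≈ ln(d_8/d_7) / ln(d_7/d_6) = ln(4.168×10⁻¹⁵/5.334×10⁻⁸)/ln(5.334×10⁻⁸/1.908×10⁻⁴) = ln(7.81402e-08)/ln(0.00027956) ≈ 2.0000.
Then d_9 ≈ d_8·(d_8/d_7)^p = 4.168×10⁻¹⁵·(7.81402e-08)^2.0000 = 4.168×10⁻¹⁵·6.10589e-15 ≈ 2.545e-29.

2.5e-29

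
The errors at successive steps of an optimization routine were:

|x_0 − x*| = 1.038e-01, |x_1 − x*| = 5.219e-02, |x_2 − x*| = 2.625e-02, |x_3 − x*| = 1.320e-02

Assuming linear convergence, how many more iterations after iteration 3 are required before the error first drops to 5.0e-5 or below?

Rate ρ ≈ |x_3 − x*|/|x_2 − x*| = 1.320e-02/2.625e-02 = 0.5029.
After j more steps, |x_{3+j} − x*| ≈ 1.320e-02·ρ^j; need ρ^j ≤ 5.0e-5/1.320e-02 = 0.00378788.
j ≥ ln(0.00378788)/ln(0.5029) = -5.5759/-0.68736 = 8.112.
So 9 more iterations are needed.

9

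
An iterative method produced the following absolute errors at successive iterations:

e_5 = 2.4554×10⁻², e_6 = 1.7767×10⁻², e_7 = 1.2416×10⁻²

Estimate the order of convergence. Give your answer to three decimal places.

p ≈ ln(e_7/e_6) / ln(e_6/e_5)
  = ln(1.2416×10⁻²/1.7767×10⁻²) / ln(1.7767×10⁻²/2.4554×10⁻²)
  = ln(0.698824) / ln(0.723589)
  = -0.358356 / -0.323532 ≈ 1.107637

1.108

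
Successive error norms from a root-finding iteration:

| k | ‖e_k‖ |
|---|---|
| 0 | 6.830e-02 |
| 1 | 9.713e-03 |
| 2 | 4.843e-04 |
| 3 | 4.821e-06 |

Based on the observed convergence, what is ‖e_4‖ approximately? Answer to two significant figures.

4.0e-9

First estimate the order: p ≈ ln(‖e_3‖/‖e_2‖) / ln(‖e_2‖/‖e_1‖) = ln(4.821e-06/4.843e-04)/ln(4.843e-04/9.713e-03) = ln(0.00995457)/ln(0.049861) ≈ 1.5373.
Then ‖e_4‖ ≈ ‖e_3‖·(‖e_3‖/‖e_2‖)^p = 4.821e-06·(0.00995457)^1.5373 = 4.821e-06·0.000836296 ≈ 4.032e-09.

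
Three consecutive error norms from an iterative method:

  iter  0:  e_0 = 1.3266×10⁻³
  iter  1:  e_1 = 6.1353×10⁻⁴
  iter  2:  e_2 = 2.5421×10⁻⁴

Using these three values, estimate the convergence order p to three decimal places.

1.143

p ≈ ln(e_2/e_1) / ln(e_1/e_0)
  = ln(2.5421×10⁻⁴/6.1353×10⁻⁴) / ln(6.1353×10⁻⁴/1.3266×10⁻³)
  = ln(0.41434) / ln(0.462483)
  = -0.881068 / -0.771145 ≈ 1.142545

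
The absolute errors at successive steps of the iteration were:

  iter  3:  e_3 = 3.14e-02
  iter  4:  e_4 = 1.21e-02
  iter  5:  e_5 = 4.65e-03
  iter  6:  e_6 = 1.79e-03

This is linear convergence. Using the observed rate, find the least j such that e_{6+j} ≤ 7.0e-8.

Rate ρ ≈ e_6/e_5 = 1.79e-03/4.65e-03 = 0.3849.
After j more steps, e_{6+j} ≈ 1.79e-03·ρ^j; need ρ^j ≤ 7.0e-8/1.79e-03 = 3.91061e-05.
j ≥ ln(3.91061e-05)/ln(0.3849) = -10.1492/-0.95477 = 10.630.
So 11 more iterations are needed.

11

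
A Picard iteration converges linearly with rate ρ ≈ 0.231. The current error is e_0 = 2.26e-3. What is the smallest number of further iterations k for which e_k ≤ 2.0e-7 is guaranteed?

7

After k steps, e_k ≈ 2.26e-3·0.231^k.
Need 0.231^k ≤ 2.0e-7/2.26e-3 = 8.84956e-05.
k ≥ ln(8.84956e-05)/ln(0.231) = -9.3326/-1.46534 = 6.369.
Smallest integer k = 7.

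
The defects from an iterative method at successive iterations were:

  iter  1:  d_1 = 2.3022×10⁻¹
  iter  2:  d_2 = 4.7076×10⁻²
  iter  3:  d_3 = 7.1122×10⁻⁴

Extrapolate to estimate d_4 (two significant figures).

First estimate the order: p ≈ ln(d_3/d_2) / ln(d_2/d_1) = ln(7.1122×10⁻⁴/4.7076×10⁻²)/ln(4.7076×10⁻²/2.3022×10⁻¹) = ln(0.0151079)/ln(0.204483) ≈ 2.6414.
Then d_4 ≈ d_3·(d_3/d_2)^p = 7.1122×10⁻⁴·(0.0151079)^2.6414 = 7.1122×10⁻⁴·1.55078e-05 ≈ 1.103e-08.

1.1e-8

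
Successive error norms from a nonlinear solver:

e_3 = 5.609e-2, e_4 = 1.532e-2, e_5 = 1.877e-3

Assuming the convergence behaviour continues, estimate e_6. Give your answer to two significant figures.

First estimate the order: p ≈ ln(e_5/e_4) / ln(e_4/e_3) = ln(1.877e-3/1.532e-2)/ln(1.532e-2/5.609e-2) = ln(0.12252)/ln(0.273132) ≈ 1.6177.
Then e_6 ≈ e_5·(e_5/e_4)^p = 1.877e-3·(0.12252)^1.6177 = 1.877e-3·0.033496 ≈ 6.287e-05.

6.3e-5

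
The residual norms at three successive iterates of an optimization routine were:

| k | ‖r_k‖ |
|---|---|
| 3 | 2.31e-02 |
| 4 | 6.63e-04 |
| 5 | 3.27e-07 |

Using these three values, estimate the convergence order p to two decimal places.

p ≈ ln(‖r_5‖/‖r_4‖) / ln(‖r_4‖/‖r_3‖)
  = ln(3.27e-07/6.63e-04) / ln(6.63e-04/2.31e-02)
  = ln(0.000493213) / ln(0.0287013)
  = -7.61457 / -3.55081 ≈ 2.14446

2.14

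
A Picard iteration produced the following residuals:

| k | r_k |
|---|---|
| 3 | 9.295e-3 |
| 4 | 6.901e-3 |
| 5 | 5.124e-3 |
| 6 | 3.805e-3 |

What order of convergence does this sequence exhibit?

Consecutive ratios: r_6/r_5 = 3.805e-3/5.124e-3 = 0.742584, r_5/r_4 = 5.124e-3/6.901e-3 = 0.742501.
p ≈ ln(0.742584)/ln(0.742501) = -0.2976/-0.2977 ≈ 1.00.
So the convergence is linear (order 1).

1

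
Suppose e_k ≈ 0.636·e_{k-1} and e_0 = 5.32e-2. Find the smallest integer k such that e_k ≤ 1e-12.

After k steps, e_k ≈ 5.32e-2·0.636^k.
Need 0.636^k ≤ 1e-12/5.32e-2 = 1.8797e-11.
k ≥ ln(1.8797e-11)/ln(0.636) = -24.6973/-0.45256 = 54.572.
Smallest integer k = 55.

55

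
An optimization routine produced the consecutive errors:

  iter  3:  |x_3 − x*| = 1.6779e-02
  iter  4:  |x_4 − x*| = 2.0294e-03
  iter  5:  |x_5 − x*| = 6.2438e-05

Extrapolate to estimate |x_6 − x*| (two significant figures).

2.0e-7

First estimate the order: p ≈ ln(|x_5 − x*|/|x_4 − x*|) / ln(|x_4 − x*|/|x_3 − x*|) = ln(6.2438e-05/2.0294e-03)/ln(2.0294e-03/1.6779e-02) = ln(0.0307667)/ln(0.120949) ≈ 1.6481.
Then |x_6 − x*| ≈ |x_5 − x*|·(|x_5 − x*|/|x_4 − x*|)^p = 6.2438e-05·(0.0307667)^1.6481 = 6.2438e-05·0.0032226 ≈ 2.012e-07.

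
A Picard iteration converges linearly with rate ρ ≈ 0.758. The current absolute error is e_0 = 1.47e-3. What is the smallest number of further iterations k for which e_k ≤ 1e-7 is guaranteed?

35

After k steps, e_k ≈ 1.47e-3·0.758^k.
Need 0.758^k ≤ 1e-7/1.47e-3 = 6.80272e-05.
k ≥ ln(6.80272e-05)/ln(0.758) = -9.5956/-0.27707 = 34.632.
Smallest integer k = 35.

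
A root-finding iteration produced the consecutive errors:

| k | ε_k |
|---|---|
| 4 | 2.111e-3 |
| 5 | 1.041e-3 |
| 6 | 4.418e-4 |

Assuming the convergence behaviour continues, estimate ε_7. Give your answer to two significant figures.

First estimate the order: p ≈ ln(ε_6/ε_5) / ln(ε_5/ε_4) = ln(4.418e-4/1.041e-3)/ln(1.041e-3/2.111e-3) = ln(0.4244)/ln(0.493131) ≈ 1.2123.
Then ε_7 ≈ ε_6·(ε_6/ε_5)^p = 4.418e-4·(0.4244)^1.2123 = 4.418e-4·0.353795 ≈ 0.0001563.

1.6e-4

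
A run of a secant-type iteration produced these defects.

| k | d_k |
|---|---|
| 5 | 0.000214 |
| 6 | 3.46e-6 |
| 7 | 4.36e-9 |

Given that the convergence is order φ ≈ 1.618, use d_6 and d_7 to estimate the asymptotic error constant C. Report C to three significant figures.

2.99

C ≈ d_7 / d_6^1.618
  = 4.36e-9 / (3.46e-6)^1.618
  = 4.36e-9 / 1.45957e-09 ≈ 2.9872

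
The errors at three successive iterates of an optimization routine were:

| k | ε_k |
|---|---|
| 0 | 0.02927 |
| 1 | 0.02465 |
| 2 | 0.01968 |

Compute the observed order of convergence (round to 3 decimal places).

p ≈ ln(ε_2/ε_1) / ln(ε_1/ε_0)
  = ln(0.01968/0.02465) / ln(0.02465/0.02927)
  = ln(0.798377) / ln(0.842159)
  = -0.225174 / -0.171786 ≈ 1.310782

1.311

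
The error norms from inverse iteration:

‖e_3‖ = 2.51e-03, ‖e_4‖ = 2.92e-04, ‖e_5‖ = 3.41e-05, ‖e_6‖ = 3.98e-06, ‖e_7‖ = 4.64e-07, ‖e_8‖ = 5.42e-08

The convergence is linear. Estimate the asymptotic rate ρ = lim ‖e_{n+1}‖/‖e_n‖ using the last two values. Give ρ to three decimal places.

0.117

ρ ≈ ‖e_8‖/‖e_7‖ = 5.42e-08/4.64e-07 = 0.11681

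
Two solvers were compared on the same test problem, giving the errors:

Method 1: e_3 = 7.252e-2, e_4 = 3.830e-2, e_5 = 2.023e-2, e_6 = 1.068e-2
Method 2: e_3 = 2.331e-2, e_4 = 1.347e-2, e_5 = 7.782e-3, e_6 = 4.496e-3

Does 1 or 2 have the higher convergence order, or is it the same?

same

Method 1: p ≈ ln(1.068e-2/2.023e-2)/ln(2.023e-2/3.830e-2) ≈ 1.00.
Method 2: p ≈ ln(4.496e-3/7.782e-3)/ln(7.782e-3/1.347e-2) ≈ 1.00.
Both orders ≈ 1.0 — effectively the same.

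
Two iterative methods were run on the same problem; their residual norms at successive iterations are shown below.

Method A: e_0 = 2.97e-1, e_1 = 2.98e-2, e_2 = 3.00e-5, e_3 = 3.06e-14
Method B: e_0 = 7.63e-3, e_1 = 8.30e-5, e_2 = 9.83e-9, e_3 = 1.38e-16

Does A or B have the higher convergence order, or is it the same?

Method A: p ≈ ln(3.06e-14/3.00e-5)/ln(3.00e-5/2.98e-2) ≈ 3.00.
Method B: p ≈ ln(1.38e-16/9.83e-9)/ln(9.83e-9/8.30e-5) ≈ 2.00.
Method A has the higher order (≈3.0 vs ≈2.0).

A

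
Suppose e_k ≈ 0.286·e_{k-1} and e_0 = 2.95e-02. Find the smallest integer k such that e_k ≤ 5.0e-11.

After k steps, e_k ≈ 2.95e-02·0.286^k.
Need 0.286^k ≤ 5.0e-11/2.95e-02 = 1.69492e-09.
k ≥ ln(1.69492e-09)/ln(0.286) = -20.1956/-1.25176 = 16.134.
Smallest integer k = 17.

17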